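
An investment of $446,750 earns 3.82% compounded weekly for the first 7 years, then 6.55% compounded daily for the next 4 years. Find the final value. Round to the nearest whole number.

Phase 1: 446,750·(1 + 0.0382/52)^364 ≈ 583,649.7058.
Phase 2: 583,649.7058·(1 + 0.0655/365)^1460 ≈ 758,450.4563.

$758,450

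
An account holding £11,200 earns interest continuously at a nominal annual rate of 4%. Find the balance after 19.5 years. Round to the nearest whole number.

£24,432

A = P·e^(rt) = 11,200·e^(0.04·19.5) = 11,200·e^0.78.
e^0.78 ≈ 2.1814722655, so A ≈ 24,432.4894.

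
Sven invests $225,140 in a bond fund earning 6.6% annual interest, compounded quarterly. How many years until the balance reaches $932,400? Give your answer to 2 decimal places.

We need (1 + 0.0165)^(4t) = 4.1414, so 4t = ln 4.1414 / ln 1.0165 ≈ 86.8322.
t ≈ 86.8322/4 = 21.7080 years.

21.71 years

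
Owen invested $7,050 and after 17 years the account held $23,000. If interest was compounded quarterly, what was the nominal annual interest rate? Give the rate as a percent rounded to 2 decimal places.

The 68-period growth factor is 23,000/7,050 = 3.26241.
r/4 = 3.26241^(1/68) − 1 ≈ 0.0175413, so r ≈ 4·0.0175413 = 7.01651%.

7.02%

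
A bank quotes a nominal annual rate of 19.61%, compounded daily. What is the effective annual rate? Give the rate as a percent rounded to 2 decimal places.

21.66%

EAR = (1 + 19.61%/365)^365 − 1 = (1 + 0.00053726)^365 − 1.
(1 + 0.00053726)^365 ≈ 1.216584, so EAR ≈ 21.65845%.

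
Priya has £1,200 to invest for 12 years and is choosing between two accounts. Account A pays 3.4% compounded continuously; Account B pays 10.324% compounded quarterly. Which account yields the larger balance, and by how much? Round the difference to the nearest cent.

Account B, by £2,272.93

A: e^(0.034·12) = e^0.408 ≈ 1.503807161, so 1,200 × 1.503807161 ≈ 1,804.5686.
B: (1 + 0.02581)^48 ≈ 3.39791542, so 1,200 × 3.39791542 ≈ 4,077.4985.
Difference ≈ 2,272.9299 in favor of B.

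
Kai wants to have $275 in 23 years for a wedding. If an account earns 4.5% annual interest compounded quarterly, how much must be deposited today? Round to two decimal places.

$98.25

Growth factor = (1 + 0.01125)^92 ≈ 2.79888584.
P = 275/2.79888584 ≈ 98.2534.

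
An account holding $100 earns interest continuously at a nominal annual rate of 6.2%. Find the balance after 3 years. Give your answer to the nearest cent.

A = P·e^(rt) = 100·e^(0.062·3) = 100·e^0.186.
e^0.186 ≈ 1.20442226, so A ≈ 120.4422.

$120.44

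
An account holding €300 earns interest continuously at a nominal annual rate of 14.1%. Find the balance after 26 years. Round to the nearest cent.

€11,728.56

A = P·e^(rt) = 300·e^(0.141·26) = 300·e^3.666.
e^3.666 ≈ 39.095211834, so A ≈ 11,728.5636.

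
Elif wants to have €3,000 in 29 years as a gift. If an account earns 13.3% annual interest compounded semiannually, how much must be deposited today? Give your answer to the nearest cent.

Growth factor = (1 + 0.0665)^58 ≈ 41.85331553.
P = 3,000/41.85331553 ≈ 71.6789.

€71.68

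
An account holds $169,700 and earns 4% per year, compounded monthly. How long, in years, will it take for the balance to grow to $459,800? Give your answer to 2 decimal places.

(1 + 0.00333333)^(12t) = 459,800/169,700 = 2.7095.
12t·ln(1 + 0.00333333) = ln(2.7095); 12t = 0.99676/0.00332779 ≈ 299.5259.
t ≈ 24.9605 years.

24.96 years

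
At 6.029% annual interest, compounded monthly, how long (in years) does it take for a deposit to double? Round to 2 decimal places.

11.53 years

(1 + 0.00502417)^(12t) = 2.
12t = ln 2 / ln(1 + 0.00502417) ≈ 0.69315/0.00501159 ≈ 138.3089.
t ≈ 11.5257.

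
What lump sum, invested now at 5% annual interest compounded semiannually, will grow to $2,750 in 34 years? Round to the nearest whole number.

$513

Growth factor = (1 + 0.025)^68 ≈ 5.360716578.
P = 2,750/5.360716578 ≈ 512.9911.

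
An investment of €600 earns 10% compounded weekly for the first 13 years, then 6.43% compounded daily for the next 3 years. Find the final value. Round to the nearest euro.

€2,667

Phase 1: 600·(1 + 0.1/52)^676 ≈ 2,198.8313.
Phase 2: 2,198.8313·(1 + 0.0643/365)^1095 ≈ 2,666.6126.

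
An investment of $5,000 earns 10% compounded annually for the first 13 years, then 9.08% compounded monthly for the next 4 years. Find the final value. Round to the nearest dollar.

After 13 years at 10%: 5,000 × 3.4522712144 ≈ 17,261.3561.
Then 4 years at 9.08%: 17,261.3561 × 1.4359588092 ≈ 24,786.5963.

$24,787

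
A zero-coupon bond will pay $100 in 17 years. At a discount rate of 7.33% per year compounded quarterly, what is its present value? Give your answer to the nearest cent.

$29.09

Periodic rate = 7.33%/4 = 0.018325; 68 periods.
P = 100/(1 + 0.018325)^68 ≈ 100/3.4377604 ≈ 29.0887.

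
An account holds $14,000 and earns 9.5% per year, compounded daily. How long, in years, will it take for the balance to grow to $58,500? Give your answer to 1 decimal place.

We need (1 + 0.000260274)^(365t) = 4.1786, so 365t = ln 4.1786 / ln 1.00026 ≈ 5494.8080.
t ≈ 5494.8080/365 = 15.0543 years.

15.1 years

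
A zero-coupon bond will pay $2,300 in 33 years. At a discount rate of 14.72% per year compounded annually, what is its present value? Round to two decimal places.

Growth factor = (1 + 0.1472)^33 ≈ 92.91622665.
P = 2,300/92.91622665 ≈ 24.7535.

$24.75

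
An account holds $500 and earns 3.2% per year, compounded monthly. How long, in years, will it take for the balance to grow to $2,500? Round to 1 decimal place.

We need (1 + 0.00266667)^(12t) = 5, so 12t = ln 5 / ln 1.002667 ≈ 604.3436.
t ≈ 604.3436/12 = 50.3620 years.

50.4 years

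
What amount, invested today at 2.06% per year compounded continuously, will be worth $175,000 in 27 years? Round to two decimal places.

$100,342.16

P = A·e^(−rt) = 175,000·e^(−0.5562).
e^(−0.5562) ≈ 0.57338378765, so P ≈ 100,342.1628.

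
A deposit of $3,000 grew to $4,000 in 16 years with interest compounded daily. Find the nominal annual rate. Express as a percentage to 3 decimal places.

1.798%

(1 + r/365)^5840 = 4,000/3,000 = 1.33333.
1 + r/365 = 1.33333^(1/5840) ≈ 1.000049, so r/365 ≈ 0.0000492618.
r ≈ 365·0.0000492618 = 1.79806%.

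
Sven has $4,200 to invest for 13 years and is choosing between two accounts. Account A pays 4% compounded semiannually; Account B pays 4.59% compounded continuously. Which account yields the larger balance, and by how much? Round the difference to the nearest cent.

Account B, by $599.33

A: (1 + 0.02)^26 ≈ 1.673418114, so 4,200 × 1.673418114 ≈ 7,028.3561.
B: e^(0.0459·13) = e^0.5967 ≈ 1.816115719, so 4,200 × 1.816115719 ≈ 7,627.6860.
Difference ≈ 599.3299 in favor of B.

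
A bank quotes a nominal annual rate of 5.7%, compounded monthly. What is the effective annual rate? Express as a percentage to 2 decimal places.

EAR = (1 + 5.7%/12)^12 − 1 = (1 + 0.00475)^12 − 1.
(1 + 0.00475)^12 ≈ 1.058513, so EAR ≈ 5.85130%.

5.85%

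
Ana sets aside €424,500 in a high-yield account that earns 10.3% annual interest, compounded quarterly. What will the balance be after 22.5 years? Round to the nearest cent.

€4,184,224.73

Growth factor = (1 + 0.02575)^90 ≈ 9.856830933505.
A ≈ 424,500 × 9.856830933505 ≈ 4,184,224.7313.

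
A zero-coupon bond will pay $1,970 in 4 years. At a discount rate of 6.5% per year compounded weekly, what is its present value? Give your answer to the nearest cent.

$1,519.22

Periodic rate = 6.5%/52 = 0.00125; 208 periods.
P = 1,970/(1 + 0.00125)^208 ≈ 1,970/1.296719528 ≈ 1,519.2183.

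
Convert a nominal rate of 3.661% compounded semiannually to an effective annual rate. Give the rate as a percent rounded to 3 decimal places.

EAR = (1 + 3.661%/2)^2 − 1 = (1 + 0.018305)^2 − 1.
(1 + 0.018305)^2 ≈ 1.036945, so EAR ≈ 3.69451%.

3.695%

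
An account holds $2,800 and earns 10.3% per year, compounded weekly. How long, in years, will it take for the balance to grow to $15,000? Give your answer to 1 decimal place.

We need (1 + 0.00198077)^(52t) = 5.3571, so 52t = ln 5.3571 / ln 1.001981 ≈ 848.2021.
t ≈ 848.2021/52 = 16.3116 years.

16.3 years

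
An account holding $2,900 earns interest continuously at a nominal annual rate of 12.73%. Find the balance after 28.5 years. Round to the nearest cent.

A = P·e^(rt) = 2,900·e^(0.1273·28.5) = 2,900·e^3.62805.
e^3.62805 ≈ 37.6393482797, so A ≈ 109,154.1100.

$109,154.11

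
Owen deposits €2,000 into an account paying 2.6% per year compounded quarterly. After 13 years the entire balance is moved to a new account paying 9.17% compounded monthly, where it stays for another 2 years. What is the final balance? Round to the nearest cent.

After 13 years at 2.6%: 2,000 × 1.400607733 ≈ 2,801.2155.
Then 2 years at 9.17%: 2,801.2155 × 1.20045759 ≈ 3,362.7404.

€3,362.74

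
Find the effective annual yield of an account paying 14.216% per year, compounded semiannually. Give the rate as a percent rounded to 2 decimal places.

14.72%

One year is 2 periods at 0.07108 each: (1 + 0.07108)^2 ≈ 1.147212.
EAR = 1.147212 − 1 ≈ 14.72124%.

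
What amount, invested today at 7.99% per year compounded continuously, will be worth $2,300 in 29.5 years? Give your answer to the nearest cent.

$217.81

P = A·e^(−rt) = 2,300·e^(−2.35705).
e^(−2.35705) ≈ 0.09469917411, so P ≈ 217.8081.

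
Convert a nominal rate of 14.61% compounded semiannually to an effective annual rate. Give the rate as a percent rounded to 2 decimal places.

15.14%

One year is 2 periods at 0.07305 each: (1 + 0.07305)^2 ≈ 1.151436.
EAR = 1.151436 − 1 ≈ 15.14363%.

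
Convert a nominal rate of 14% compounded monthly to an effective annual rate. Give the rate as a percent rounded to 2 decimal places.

14.93%

EAR = (1 + 14%/12)^12 − 1 = (1 + 0.0116667)^12 − 1.
(1 + 0.0116667)^12 ≈ 1.149342, so EAR ≈ 14.93420%.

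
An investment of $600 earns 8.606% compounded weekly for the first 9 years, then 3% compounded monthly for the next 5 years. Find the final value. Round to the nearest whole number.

After 9 years at 8.606%: 600 × 2.168205299 ≈ 1,300.9232.
Then 5 years at 3%: 1,300.9232 × 1.161616782 ≈ 1,511.1742.

$1,511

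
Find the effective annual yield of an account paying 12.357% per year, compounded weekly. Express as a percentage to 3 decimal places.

13.136%

One year is 52 periods at 0.00237635 each: (1 + 0.00237635)^52 ≈ 1.131363.
EAR = 1.131363 − 1 ≈ 13.13633%.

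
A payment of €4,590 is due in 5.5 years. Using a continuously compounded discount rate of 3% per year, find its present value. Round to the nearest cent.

P = A·e^(−rt) = 4,590·e^(−0.165).
e^(−0.165) ≈ 0.8478937041, so P ≈ 3,891.8321.

€3,891.83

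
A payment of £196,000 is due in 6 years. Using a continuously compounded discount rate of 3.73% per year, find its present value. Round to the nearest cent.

£156,697.10

P = A·e^(−rt) = 196,000·e^(−0.2238).
e^(−0.2238) ≈ 0.799475013384, so P ≈ 156,697.1026.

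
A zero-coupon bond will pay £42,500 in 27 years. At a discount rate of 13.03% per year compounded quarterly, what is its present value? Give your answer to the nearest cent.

£1,333.08

Growth factor = (1 + 0.032575)^108 ≈ 31.881111025.
P = 42,500/31.881111025 ≈ 1,333.0778.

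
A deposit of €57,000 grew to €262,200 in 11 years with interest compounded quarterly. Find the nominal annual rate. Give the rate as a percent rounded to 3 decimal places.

14.117%

The 44-period growth factor is 262,200/57,000 = 4.6.
r/4 = 4.6^(1/44) − 1 ≈ 0.0352916, so r ≈ 4·0.0352916 = 14.11663%.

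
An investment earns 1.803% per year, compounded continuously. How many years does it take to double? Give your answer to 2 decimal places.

e^(0.01803t) = 2, so 0.01803t = ln 2 ≈ 0.69315.
t ≈ 0.69315/0.01803 ≈ 38.4441.

38.44 years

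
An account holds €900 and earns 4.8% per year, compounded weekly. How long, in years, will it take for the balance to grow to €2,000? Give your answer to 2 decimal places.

16.64 years

We need (1 + 0.000923077)^(52t) = 2.2222, so 52t = ln 2.2222 / ln 1.000923 ≈ 865.4492.
t ≈ 865.4492/52 = 16.6433 years.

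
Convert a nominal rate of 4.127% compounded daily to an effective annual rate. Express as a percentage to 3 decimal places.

EAR = (1 + 4.127%/365)^365 − 1 = (1 + 0.000113068)^365 − 1.
(1 + 0.000113068)^365 ≈ 1.042131, so EAR ≈ 4.21310%.

4.213%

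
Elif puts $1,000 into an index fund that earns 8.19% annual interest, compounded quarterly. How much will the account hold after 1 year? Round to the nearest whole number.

$1,084

Periodic rate = 8.19%/4 = 0.020475; periods = 4·1 = 4.
A = 1,000·(1 + 0.020475)^4 ≈ 1,000·1.084449864 ≈ 1,084.4499.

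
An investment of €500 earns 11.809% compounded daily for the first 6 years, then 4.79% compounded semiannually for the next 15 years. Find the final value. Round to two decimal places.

After 6 years at 11.809%: 500 × 2.030791069 ≈ 1,015.3955.
Then 15 years at 4.79%: 1,015.3955 × 2.034054149 ≈ 2,065.3695.

€2,065.37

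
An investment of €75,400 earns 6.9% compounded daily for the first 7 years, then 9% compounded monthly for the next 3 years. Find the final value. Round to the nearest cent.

After 7 years at 6.9%: 75,400 × 1.62085591502 ≈ 122,212.5360.
Then 3 years at 9%: 122,212.5360 × 1.30864537092 ≈ 159,932.8695.

€159,932.87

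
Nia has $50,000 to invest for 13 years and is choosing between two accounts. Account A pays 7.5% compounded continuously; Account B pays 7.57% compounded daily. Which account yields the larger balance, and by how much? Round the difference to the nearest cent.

Account B, by $1,198.14

A: e^(0.075·13) = e^0.975 ≈ 2.65116721098, so 50,000 × 2.65116721098 ≈ 132,558.3605.
B: (1 + 0.0757/365)^4745 ≈ 2.67512996519, so 50,000 × 2.67512996519 ≈ 133,756.4983.
Difference ≈ 1,198.1377 in favor of B.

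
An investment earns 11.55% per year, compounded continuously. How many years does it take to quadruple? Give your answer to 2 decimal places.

12.00 years

e^(0.1155t) = 4, so 0.1155t = ln 4 ≈ 1.3863.
t ≈ 1.3863/0.1155 ≈ 12.0025.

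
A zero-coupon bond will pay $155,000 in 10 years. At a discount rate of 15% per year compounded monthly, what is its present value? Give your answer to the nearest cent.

$34,908.23

Periodic rate = 15%/12 = 0.0125; 120 periods.
P = 155,000/(1 + 0.0125)^120 ≈ 155,000/4.44021322894 ≈ 34,908.2335.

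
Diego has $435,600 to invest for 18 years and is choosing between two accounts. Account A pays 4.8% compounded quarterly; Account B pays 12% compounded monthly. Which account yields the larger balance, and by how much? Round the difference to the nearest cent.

Account A growth factor: (1 + 0.012)^72 ≈ 2.360461385594; balance ≈ 1,028,216.9796.
Account B growth factor: (1 + 0.01)^216 ≈ 8.578606298936; balance ≈ 3,736,840.9038.
Account B is larger by 2,708,623.9243.

Account B, by $2,708,623.92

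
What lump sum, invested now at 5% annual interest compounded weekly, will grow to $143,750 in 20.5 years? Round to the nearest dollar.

$51,602

Growth factor = (1 + 0.05/52)^1066 ≈ 2.78572322978.
P = 143,750/2.78572322978 ≈ 51,602.3984.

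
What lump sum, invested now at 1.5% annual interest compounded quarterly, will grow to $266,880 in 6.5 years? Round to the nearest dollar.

Growth factor = (1 + 0.00375)^26 ≈ 1.10221042772.
P = 266,880/1.10221042772 ≈ 242,131.6232.

$242,132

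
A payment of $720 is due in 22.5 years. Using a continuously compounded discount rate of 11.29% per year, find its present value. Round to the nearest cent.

P = A·e^(−rt) = 720·e^(−2.54025).
e^(−2.54025) ≈ 0.0788466857, so P ≈ 56.7696.

$56.77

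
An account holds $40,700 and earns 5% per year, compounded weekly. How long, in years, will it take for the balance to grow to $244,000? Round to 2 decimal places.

35.84 years

(1 + 0.000961538)^(52t) = 244,000/40,700 = 5.9951.
52t·ln(1 + 0.000961538) = ln(5.9951); 52t = 1.7909/0.000961076 ≈ 1863.4731.
t ≈ 35.8360 years.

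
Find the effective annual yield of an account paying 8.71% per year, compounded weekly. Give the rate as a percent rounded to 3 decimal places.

One year is 52 periods at 0.001675 each: (1 + 0.001675)^52 ≈ 1.090926.
EAR = 1.090926 − 1 ≈ 9.09263%.

9.093%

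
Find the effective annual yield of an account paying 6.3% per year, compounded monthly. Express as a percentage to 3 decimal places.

6.485%

EAR = (1 + 6.3%/12)^12 − 1 = (1 + 0.00525)^12 − 1.
(1 + 0.00525)^12 ≈ 1.064851, so EAR ≈ 6.48513%.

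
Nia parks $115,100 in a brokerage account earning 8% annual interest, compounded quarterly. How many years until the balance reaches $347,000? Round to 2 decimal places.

(1 + 0.02)^(4t) = 347,000/115,100 = 3.0148.
4t·ln(1 + 0.02) = ln(3.0148); 4t = 1.1035/0.0198026 ≈ 55.7261.
t ≈ 13.9315 years.

13.93 years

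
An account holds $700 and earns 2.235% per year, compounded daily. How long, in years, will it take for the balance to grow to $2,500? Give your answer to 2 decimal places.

We need (1 + 0.0000612329)^(365t) = 3.5714, so 365t = ln 3.5714 / ln 1.000061 ≈ 20789.5614.
t ≈ 20789.5614/365 = 56.9577 years.

56.96 years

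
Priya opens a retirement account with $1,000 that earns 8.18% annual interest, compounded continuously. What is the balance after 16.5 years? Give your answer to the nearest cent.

A = P·e^(rt) = 1,000·e^(0.0818·16.5) = 1,000·e^1.3497.
e^1.3497 ≈ 3.856268477, so A ≈ 3,856.2685.

$3,856.27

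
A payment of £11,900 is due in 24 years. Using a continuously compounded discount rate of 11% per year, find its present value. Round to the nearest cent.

£849.20

P = A·e^(−rt) = 11,900·e^(−2.64).
e^(−2.64) ≈ 0.071361269556, so P ≈ 849.1991.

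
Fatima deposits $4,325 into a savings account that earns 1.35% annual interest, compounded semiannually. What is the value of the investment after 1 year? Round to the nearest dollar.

$4,384

Growth factor = (1 + 0.00675)^2 ≈ 1.013545563.
A ≈ 4,325 × 1.013545563 ≈ 4,383.5846.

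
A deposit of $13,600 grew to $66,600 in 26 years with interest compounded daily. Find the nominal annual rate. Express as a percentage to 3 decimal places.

6.111%

The 9490-period growth factor is 66,600/13,600 = 4.89706.
r/365 = 4.89706^(1/9490) − 1 ≈ 0.000167415, so r ≈ 365·0.000167415 = 6.11065%.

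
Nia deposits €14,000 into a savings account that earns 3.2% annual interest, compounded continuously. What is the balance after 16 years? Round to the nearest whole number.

A = P·e^(rt) = 14,000·e^(0.032·16) = 14,000·e^0.512.
e^0.512 ≈ 1.6686251101, so A ≈ 23,360.7515.

€23,361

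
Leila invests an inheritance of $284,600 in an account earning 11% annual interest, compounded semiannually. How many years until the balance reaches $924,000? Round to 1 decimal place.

We need (1 + 0.055)^(2t) = 3.2467, so 2t = ln 3.2467 / ln 1.055 ≈ 21.9950.
t ≈ 21.9950/2 = 10.9975 years.

11.0 years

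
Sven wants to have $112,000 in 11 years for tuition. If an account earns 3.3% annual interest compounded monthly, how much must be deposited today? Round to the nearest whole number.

Periodic rate = 3.3%/12 = 0.00275; 132 periods.
P = 112,000/(1 + 0.00275)^132 ≈ 112,000/1.43691979045 ≈ 77,944.5038.

$77,945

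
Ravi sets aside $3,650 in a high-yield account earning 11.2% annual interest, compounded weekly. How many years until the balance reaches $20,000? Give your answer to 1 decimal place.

We need (1 + 0.00215385)^(52t) = 5.4795, so 52t = ln 5.4795 / ln 1.002154 ≈ 790.6026.
t ≈ 790.6026/52 = 15.2039 years.

15.2 years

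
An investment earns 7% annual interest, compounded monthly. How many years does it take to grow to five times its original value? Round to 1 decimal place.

(1 + 0.00583333)^(12t) = 5.
12t = ln 5 / ln(1 + 0.00583333) ≈ 1.6094/0.00581639 ≈ 276.7076.
t ≈ 23.0590.

23.1 years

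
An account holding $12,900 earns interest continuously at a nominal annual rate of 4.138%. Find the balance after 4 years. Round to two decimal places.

$15,222.08

A = P·e^(rt) = 12,900·e^(0.04138·4) = 12,900·e^0.16552.
e^0.16552 ≈ 1.1800065626, so A ≈ 15,222.0847.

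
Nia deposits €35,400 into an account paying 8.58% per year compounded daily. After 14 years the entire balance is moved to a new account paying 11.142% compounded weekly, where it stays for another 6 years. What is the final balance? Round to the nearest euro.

Phase 1: 35,400·(1 + 0.0858/365)^5110 ≈ 117,656.6527.
Phase 2: 117,656.6527·(1 + 0.11142/52)^312 ≈ 229,424.8363.

€229,425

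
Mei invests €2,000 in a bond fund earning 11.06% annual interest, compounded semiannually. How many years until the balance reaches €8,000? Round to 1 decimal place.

12.9 years

We need (1 + 0.0553)^(2t) = 4, so 2t = ln 4 / ln 1.0553 ≈ 25.7555.
t ≈ 25.7555/2 = 12.8778 years.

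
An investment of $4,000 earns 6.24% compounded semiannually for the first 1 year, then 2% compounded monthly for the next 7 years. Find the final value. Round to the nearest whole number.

$4,892

After 1 years at 6.24%: 4,000 × 1.06337344 ≈ 4,253.4938.
Then 7 years at 2%: 4,253.4938 × 1.150139757 ≈ 4,892.1123.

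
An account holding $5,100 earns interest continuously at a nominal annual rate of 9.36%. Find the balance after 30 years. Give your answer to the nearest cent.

$84,541.33

A = P·e^(rt) = 5,100·e^(0.0936·30) = 5,100·e^2.808.
e^2.808 ≈ 16.57673158, so A ≈ 84,541.3311.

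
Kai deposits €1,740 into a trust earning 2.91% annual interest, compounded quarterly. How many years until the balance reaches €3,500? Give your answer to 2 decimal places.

24.10 years

We need (1 + 0.007275)^(4t) = 2.0115, so 4t = ln 2.0115 / ln 1.007275 ≈ 96.4147.
t ≈ 96.4147/4 = 24.1037 years.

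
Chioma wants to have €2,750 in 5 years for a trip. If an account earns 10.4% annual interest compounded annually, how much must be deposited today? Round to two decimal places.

Growth factor = (1 + 0.104)^5 ≈ 1.640005736.
P = 2,750/1.640005736 ≈ 1,676.8234.

€1,676.82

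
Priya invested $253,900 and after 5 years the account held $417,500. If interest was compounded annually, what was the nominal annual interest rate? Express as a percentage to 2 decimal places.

The 5-period growth factor is 417,500/253,900 = 1.64435.
r = 1.64435^(1/5) − 1 ≈ 0.104584, i.e. 10.45840%.

10.46%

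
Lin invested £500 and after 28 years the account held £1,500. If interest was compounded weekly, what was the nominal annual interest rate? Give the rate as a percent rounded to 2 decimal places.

(1 + r/52)^1456 = 1,500/500 = 3.
1 + r/52 = 3^(1/1456) ≈ 1.000755, so r/52 ≈ 0.000754826.
r ≈ 52·0.000754826 = 3.92510%.

3.93%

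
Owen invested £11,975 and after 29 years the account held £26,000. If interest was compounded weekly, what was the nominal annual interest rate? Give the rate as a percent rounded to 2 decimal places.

2.67%

(1 + r/52)^1508 = 26,000/11,975 = 2.17119.
1 + r/52 = 2.17119^(1/1508) ≈ 1.000514, so r/52 ≈ 0.000514241.
r ≈ 52·0.000514241 = 2.67405%.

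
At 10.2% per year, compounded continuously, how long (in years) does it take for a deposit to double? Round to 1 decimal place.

e^(0.102t) = 2, so 0.102t = ln 2 ≈ 0.69315.
t ≈ 0.69315/0.102 ≈ 6.7956.

6.8 years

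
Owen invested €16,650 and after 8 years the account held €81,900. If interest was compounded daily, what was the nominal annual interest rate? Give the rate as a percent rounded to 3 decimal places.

The 2920-period growth factor is 81,900/16,650 = 4.91892.
r/365 = 4.91892^(1/2920) − 1 ≈ 0.000545727, so r ≈ 365·0.000545727 = 19.91904%.

19.919%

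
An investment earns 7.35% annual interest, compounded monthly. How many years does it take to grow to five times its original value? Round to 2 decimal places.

21.96 years

(1 + 0.006125)^(12t) = 5.
12t = ln 5 / ln(1 + 0.006125) ≈ 1.6094/0.00610632 ≈ 263.5693.
t ≈ 21.9641.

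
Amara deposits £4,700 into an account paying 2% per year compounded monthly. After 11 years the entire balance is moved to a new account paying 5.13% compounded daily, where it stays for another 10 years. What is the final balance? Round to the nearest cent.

£9,780.04

Phase 1: 4,700·(1 + 0.02/12)^132 ≈ 5,855.4882.
Phase 2: 5,855.4882·(1 + 0.0513/365)^3650 ≈ 9,780.0376.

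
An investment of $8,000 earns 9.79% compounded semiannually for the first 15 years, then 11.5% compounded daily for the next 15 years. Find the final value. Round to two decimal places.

$188,266.74

After 15 years at 9.79%: 8,000 × 4.19414671957 ≈ 33,553.1738.
Then 15 years at 11.5%: 33,553.1738 × 5.61099637374 ≈ 188,266.7363.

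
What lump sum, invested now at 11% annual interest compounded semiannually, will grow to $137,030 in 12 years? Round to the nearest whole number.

Growth factor = (1 + 0.055)^24 ≈ 3.61458990391.
P = 137,030/3.61458990391 ≈ 37,910.2481.

$37,910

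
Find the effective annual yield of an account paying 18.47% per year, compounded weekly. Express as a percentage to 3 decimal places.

One year is 52 periods at 0.00355192 each: (1 + 0.00355192)^52 ≈ 1.202464.
EAR = 1.202464 − 1 ≈ 20.24640%.

20.246%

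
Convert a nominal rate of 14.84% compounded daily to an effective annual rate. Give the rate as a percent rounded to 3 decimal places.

One year is 365 periods at 0.000406575 each: (1 + 0.000406575)^365 ≈ 1.159942.
EAR = 1.159942 − 1 ≈ 15.99418%.

15.994%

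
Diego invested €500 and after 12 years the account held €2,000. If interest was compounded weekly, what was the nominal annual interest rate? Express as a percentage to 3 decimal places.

11.565%

The 624-period growth factor is 2,000/500 = 4.
r/52 = 4^(1/624) − 1 ≈ 0.0022241, so r ≈ 52·0.0022241 = 11.56530%.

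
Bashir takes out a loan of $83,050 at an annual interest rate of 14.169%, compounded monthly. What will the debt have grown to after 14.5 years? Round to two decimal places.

Growth factor = (1 + 0.0118075)^174 ≈ 7.70963122877.
A ≈ 83,050 × 7.70963122877 ≈ 640,284.8735.

$640,284.87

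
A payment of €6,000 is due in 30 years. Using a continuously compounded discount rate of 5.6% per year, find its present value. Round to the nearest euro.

€1,118

P = A·e^(−rt) = 6,000·e^(−1.68).
e^(−1.68) ≈ 0.186373976, so P ≈ 1,118.2439.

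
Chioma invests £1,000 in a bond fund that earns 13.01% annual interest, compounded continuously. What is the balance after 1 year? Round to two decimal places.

A = P·e^(rt) = 1,000·e^(0.1301·1) = 1,000·e^0.1301.
e^0.1301 ≈ 1.138942272, so A ≈ 1,138.9423.

£1,138.94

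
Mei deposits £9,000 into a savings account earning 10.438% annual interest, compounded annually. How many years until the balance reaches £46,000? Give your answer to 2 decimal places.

(1 + 0.10438)^t = 46,000/9,000 = 5.1111.
t·ln(1 + 0.10438) = ln(5.1111); t = 1.6314/0.0992841 ≈ 16.4318.

16.43 years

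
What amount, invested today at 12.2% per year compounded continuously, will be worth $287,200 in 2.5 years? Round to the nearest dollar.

$211,702

P = A·e^(−rt) = 287,200·e^(−0.305).
e^(−0.305) ≈ 0.737123374392, so P ≈ 211,701.8331.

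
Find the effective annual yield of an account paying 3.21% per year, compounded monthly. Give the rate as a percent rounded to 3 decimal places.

3.258%

EAR = (1 + 3.21%/12)^12 − 1 = (1 + 0.002675)^12 − 1.
(1 + 0.002675)^12 ≈ 1.032577, so EAR ≈ 3.25765%.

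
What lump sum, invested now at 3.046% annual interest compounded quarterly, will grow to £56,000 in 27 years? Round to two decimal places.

£24,681.33

Growth factor = (1 + 0.007615)^108 ≈ 2.2689211234.
P = 56,000/2.2689211234 ≈ 24,681.3340.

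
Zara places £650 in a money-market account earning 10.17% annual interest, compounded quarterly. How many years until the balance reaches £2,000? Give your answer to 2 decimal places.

We need (1 + 0.025425)^(4t) = 3.0769, so 4t = ln 3.0769 / ln 1.025425 ≈ 44.7653.
t ≈ 44.7653/4 = 11.1913 years.

11.19 years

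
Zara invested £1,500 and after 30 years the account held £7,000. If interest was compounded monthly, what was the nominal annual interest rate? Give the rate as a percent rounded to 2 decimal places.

(1 + r/12)^360 = 7,000/1,500 = 4.66667.
1 + r/12 = 4.66667^(1/360) ≈ 1.004288, so r/12 ≈ 0.00428818.
r ≈ 12·0.00428818 = 5.14582%.

5.15%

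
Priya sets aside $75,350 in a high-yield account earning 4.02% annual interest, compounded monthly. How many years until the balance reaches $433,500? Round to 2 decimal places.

43.60 years

(1 + 0.00335)^(12t) = 433,500/75,350 = 5.7532.
12t·ln(1 + 0.00335) = ln(5.7532); 12t = 1.7497/0.0033444 ≈ 523.1872.
t ≈ 43.5989 years.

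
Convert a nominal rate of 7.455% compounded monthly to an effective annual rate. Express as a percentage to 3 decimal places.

One year is 12 periods at 0.0062125 each: (1 + 0.0062125)^12 ≈ 1.077151.
EAR = 1.077151 − 1 ≈ 7.71508%.

7.715%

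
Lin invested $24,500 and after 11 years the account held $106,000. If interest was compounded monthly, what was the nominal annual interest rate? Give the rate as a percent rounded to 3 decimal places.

13.390%

(1 + r/12)^132 = 106,000/24,500 = 4.32653.
1 + r/12 = 4.32653^(1/132) ≈ 1.011159, so r/12 ≈ 0.0111585.
r ≈ 12·0.0111585 = 13.39021%.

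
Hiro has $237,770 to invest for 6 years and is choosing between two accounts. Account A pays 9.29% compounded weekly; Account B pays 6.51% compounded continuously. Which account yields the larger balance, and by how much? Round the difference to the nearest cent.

Account A, by $63,577.62

A: (1 + 0.0929/52)^312 ≈ 1.74525850304, so 237,770 × 1.74525850304 ≈ 414,970.1143.
B: e^(0.0651·6) = e^0.3906 ≈ 1.47786724827, so 237,770 × 1.47786724827 ≈ 351,392.4956.
Difference ≈ 63,577.6186 in favor of A.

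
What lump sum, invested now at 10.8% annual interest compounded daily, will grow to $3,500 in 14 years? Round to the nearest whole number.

$772

Growth factor = (1 + 0.108/365)^5110 ≈ 4.534779003.
P = 3,500/4.534779003 ≈ 771.8127.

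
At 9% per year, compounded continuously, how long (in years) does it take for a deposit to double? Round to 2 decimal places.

e^(0.09t) = 2, so 0.09t = ln 2 ≈ 0.69315.
t ≈ 0.69315/0.09 ≈ 7.7016.

7.70 years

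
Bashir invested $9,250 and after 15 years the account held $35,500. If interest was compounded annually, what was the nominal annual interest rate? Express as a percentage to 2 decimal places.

The 15-period growth factor is 35,500/9,250 = 3.83784.
r = 3.83784^(1/15) − 1 ≈ 0.093803, i.e. 9.38030%.

9.38%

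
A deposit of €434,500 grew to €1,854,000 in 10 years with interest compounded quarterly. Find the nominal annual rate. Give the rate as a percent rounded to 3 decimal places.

14.775%

The 40-period growth factor is 1,854,000/434,500 = 4.26697.
r/4 = 4.26697^(1/40) − 1 ≈ 0.0369385, so r ≈ 4·0.0369385 = 14.77540%.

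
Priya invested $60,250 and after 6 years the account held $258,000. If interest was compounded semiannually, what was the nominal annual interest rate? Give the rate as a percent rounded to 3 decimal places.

25.771%

The 12-period growth factor is 258,000/60,250 = 4.28216.
r/2 = 4.28216^(1/12) − 1 ≈ 0.128856, so r ≈ 2·0.128856 = 25.77120%.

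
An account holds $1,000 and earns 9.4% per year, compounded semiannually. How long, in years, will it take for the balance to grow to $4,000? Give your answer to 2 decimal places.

We need (1 + 0.047)^(2t) = 4, so 2t = ln 4 / ln 1.047 ≈ 30.1835.
t ≈ 30.1835/2 = 15.0917 years.

15.09 years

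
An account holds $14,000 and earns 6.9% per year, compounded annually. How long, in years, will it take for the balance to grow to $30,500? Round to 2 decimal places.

We need (1 + 0.069)^t = 2.1786, so t = ln 2.1786 / ln 1.069 ≈ 11.6701.

11.67 years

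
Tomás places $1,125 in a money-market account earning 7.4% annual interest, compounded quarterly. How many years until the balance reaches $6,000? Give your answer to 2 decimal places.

22.83 years

(1 + 0.0185)^(4t) = 6,000/1,125 = 5.3333.
4t·ln(1 + 0.0185) = ln(5.3333); 4t = 1.674/0.018331 ≈ 91.3196.
t ≈ 22.8299 years.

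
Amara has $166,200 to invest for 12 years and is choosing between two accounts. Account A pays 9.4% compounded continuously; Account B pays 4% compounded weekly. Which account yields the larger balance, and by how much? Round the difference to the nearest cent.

A: e^(0.094·12) = e^1.128 ≈ 3.08947137431, so 166,200 × 3.08947137431 ≈ 513,470.1424.
B: (1 + 0.04/52)^624 ≈ 1.61577623042, so 166,200 × 1.61577623042 ≈ 268,542.0095.
Difference ≈ 244,928.1329 in favor of A.

Account A, by $244,928.13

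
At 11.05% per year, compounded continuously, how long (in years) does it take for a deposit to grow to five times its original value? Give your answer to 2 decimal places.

14.57 years

e^(0.1105t) = 5, so 0.1105t = ln 5 ≈ 1.6094.
t ≈ 1.6094/0.1105 ≈ 14.5650.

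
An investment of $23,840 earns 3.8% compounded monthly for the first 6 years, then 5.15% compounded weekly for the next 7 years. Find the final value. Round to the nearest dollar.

After 6 years at 3.8%: 23,840 × 1.2556329151 ≈ 29,934.2887.
Then 7 years at 5.15%: 29,934.2887 × 1.4337904488 ≈ 42,919.4972.

$42,919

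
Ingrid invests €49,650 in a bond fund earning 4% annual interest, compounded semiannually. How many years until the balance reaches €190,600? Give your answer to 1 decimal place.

34.0 years

We need (1 + 0.02)^(2t) = 3.8389, so 2t = ln 3.8389 / ln 1.02 ≈ 67.9293.
t ≈ 67.9293/2 = 33.9646 years.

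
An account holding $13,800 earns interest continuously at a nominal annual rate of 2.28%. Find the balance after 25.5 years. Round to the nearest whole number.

A = P·e^(rt) = 13,800·e^(0.0228·25.5) = 13,800·e^0.5814.
e^0.5814 ≈ 1.7885406357, so A ≈ 24,681.8608.

$24,682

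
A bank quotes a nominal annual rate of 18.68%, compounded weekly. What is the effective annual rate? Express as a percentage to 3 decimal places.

20.498%

One year is 52 periods at 0.00359231 each: (1 + 0.00359231)^52 ≈ 1.204983.
EAR = 1.204983 − 1 ≈ 20.49828%.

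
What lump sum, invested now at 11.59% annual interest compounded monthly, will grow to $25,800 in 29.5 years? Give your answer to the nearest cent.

$858.76

Periodic rate = 11.59%/12 = 0.00965833; 354 periods.
P = 25,800/(1 + 0.1159/12)^354 ≈ 25,800/30.043441584 ≈ 858.7565.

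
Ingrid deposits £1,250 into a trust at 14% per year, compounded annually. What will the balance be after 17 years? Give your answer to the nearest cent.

£11,595.58

Annual rate = 14% = 0.14; years = 17.
A = 1,250·(1 + 0.14)^17 ≈ 1,250·9.2764641967 ≈ 11,595.5802.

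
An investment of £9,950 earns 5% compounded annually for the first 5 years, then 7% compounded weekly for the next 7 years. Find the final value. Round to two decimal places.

After 5 years at 5%: 9,950 × 1.2762815625 ≈ 12,699.0015.
Then 7 years at 7%: 12,699.0015 × 1.6317784408 ≈ 20,721.9569.

£20,721.96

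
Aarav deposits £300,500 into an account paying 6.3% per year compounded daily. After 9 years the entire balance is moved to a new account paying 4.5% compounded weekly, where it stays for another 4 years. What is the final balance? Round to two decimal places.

Phase 1: 300,500·(1 + 0.063/365)^3285 ≈ 529,746.6253.
Phase 2: 529,746.6253·(1 + 0.045/52)^208 ≈ 634,172.4921.

£634,172.49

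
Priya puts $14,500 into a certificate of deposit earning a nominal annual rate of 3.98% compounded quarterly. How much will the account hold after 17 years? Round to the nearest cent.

Growth factor = (1 + 0.00995)^68 ≈ 1.9606108406.
A ≈ 14,500 × 1.9606108406 ≈ 28,428.8572.

$28,428.86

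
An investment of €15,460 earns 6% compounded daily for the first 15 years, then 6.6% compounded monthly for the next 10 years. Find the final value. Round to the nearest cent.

€73,433.02

After 15 years at 6%: 15,460 × 2.4594211946 ≈ 38,022.6517.
Then 10 years at 6.6%: 38,022.6517 × 1.9312966712 ≈ 73,433.0206.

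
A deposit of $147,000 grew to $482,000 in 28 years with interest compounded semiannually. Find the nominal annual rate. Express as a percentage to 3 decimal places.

4.286%

(1 + r/2)^56 = 482,000/147,000 = 3.27891.
1 + r/2 = 3.27891^(1/56) ≈ 1.021432, so r/2 ≈ 0.021432.
r ≈ 2·0.021432 = 4.28640%.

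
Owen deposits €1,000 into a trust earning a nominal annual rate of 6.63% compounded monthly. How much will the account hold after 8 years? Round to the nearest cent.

€1,697.13

Periodic rate = 6.63%/12 = 0.005525; periods = 12·8 = 96.
A = 1,000·(1 + 0.005525)^96 ≈ 1,000·1.69713264 ≈ 1,697.1326.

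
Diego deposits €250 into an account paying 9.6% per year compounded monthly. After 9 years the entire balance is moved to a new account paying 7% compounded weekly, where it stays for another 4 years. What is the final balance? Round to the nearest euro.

After 9 years at 9.6%: 250 × 2.36448992 ≈ 591.1225.
Then 4 years at 7%: 591.1225 × 1.3228807 ≈ 781.9845.

€782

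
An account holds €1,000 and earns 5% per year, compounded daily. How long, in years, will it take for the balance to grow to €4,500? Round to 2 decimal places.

30.08 years

We need (1 + 0.000136986)^(365t) = 4.5, so 365t = ln 4.5 / ln 1.000137 ≈ 10980.5170.
t ≈ 10980.5170/365 = 30.0836 years.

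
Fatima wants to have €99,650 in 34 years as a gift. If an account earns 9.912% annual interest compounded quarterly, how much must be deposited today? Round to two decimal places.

€3,570.34

Growth factor = (1 + 0.02478)^136 ≈ 27.910471342.
P = 99,650/27.910471342 ≈ 3,570.3446.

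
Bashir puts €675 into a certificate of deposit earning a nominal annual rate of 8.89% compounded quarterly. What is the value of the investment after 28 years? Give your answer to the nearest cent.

Growth factor = (1 + 0.022225)^112 ≈ 11.7275632.
A ≈ 675 × 11.7275632 ≈ 7,916.1052.

€7,916.11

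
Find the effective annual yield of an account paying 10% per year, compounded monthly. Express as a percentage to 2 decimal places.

10.47%

EAR = (1 + 10%/12)^12 − 1 = (1 + 0.00833333)^12 − 1.
(1 + 0.00833333)^12 ≈ 1.104713, so EAR ≈ 10.47131%.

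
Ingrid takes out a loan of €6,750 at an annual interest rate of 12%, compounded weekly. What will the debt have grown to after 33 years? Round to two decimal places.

€352,475.21

Periodic rate = 12%/52 = 0.00230769; periods = 52·33 = 1716.
A = 6,750·(1 + 0.12/52)^1716 ≈ 6,750·52.2185495262 ≈ 352,475.2093.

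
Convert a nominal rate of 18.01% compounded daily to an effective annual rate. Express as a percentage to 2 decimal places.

One year is 365 periods at 0.000493425 each: (1 + 0.000493425)^365 ≈ 1.197284.
EAR = 1.197284 − 1 ≈ 19.72839%.

19.73%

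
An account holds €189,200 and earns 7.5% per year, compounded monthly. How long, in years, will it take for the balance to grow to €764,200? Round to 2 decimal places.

(1 + 0.00625)^(12t) = 764,200/189,200 = 4.0391.
12t·ln(1 + 0.00625) = ln(4.0391); 12t = 1.396/0.00623055 ≈ 224.0613.
t ≈ 18.6718 years.

18.67 years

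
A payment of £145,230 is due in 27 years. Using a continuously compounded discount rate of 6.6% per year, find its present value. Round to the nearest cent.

£24,442.38

P = A·e^(−rt) = 145,230·e^(−1.782).
e^(−1.782) ≈ 0.168301208026, so P ≈ 24,442.3844.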